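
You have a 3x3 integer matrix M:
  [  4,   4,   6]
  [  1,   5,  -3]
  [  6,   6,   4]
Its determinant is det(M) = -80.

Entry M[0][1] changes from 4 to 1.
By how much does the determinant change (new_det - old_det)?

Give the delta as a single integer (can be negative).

Answer: 66

Derivation:
Cofactor C_01 = -22
Entry delta = 1 - 4 = -3
Det delta = entry_delta * cofactor = -3 * -22 = 66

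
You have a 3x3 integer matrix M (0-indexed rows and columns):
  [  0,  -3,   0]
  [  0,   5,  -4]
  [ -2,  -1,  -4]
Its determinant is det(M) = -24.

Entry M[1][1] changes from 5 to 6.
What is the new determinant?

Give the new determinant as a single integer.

Answer: -24

Derivation:
det is linear in row 1: changing M[1][1] by delta changes det by delta * cofactor(1,1).
Cofactor C_11 = (-1)^(1+1) * minor(1,1) = 0
Entry delta = 6 - 5 = 1
Det delta = 1 * 0 = 0
New det = -24 + 0 = -24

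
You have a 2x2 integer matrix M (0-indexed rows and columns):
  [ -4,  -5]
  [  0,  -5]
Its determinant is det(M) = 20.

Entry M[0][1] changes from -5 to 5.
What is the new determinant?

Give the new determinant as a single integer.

det is linear in row 0: changing M[0][1] by delta changes det by delta * cofactor(0,1).
Cofactor C_01 = (-1)^(0+1) * minor(0,1) = 0
Entry delta = 5 - -5 = 10
Det delta = 10 * 0 = 0
New det = 20 + 0 = 20

Answer: 20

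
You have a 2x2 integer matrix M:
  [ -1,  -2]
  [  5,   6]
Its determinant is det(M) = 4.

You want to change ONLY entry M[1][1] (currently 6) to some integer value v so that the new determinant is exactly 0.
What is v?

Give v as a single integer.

det is linear in entry M[1][1]: det = old_det + (v - 6) * C_11
Cofactor C_11 = -1
Want det = 0: 4 + (v - 6) * -1 = 0
  (v - 6) = -4 / -1 = 4
  v = 6 + (4) = 10

Answer: 10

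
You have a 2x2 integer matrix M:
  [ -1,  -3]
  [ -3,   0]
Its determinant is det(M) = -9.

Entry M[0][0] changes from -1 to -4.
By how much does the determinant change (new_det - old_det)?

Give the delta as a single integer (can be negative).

Cofactor C_00 = 0
Entry delta = -4 - -1 = -3
Det delta = entry_delta * cofactor = -3 * 0 = 0

Answer: 0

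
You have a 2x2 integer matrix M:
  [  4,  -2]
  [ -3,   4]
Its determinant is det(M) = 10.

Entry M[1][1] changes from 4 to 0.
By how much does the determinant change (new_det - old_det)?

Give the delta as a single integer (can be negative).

Cofactor C_11 = 4
Entry delta = 0 - 4 = -4
Det delta = entry_delta * cofactor = -4 * 4 = -16

Answer: -16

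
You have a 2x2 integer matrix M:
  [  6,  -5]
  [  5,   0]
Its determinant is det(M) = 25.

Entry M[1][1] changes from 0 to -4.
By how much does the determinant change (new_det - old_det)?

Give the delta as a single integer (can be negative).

Cofactor C_11 = 6
Entry delta = -4 - 0 = -4
Det delta = entry_delta * cofactor = -4 * 6 = -24

Answer: -24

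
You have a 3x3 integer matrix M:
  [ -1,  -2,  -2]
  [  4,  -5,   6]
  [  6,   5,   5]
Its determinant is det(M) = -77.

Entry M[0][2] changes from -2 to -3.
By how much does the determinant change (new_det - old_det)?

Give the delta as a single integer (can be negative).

Answer: -50

Derivation:
Cofactor C_02 = 50
Entry delta = -3 - -2 = -1
Det delta = entry_delta * cofactor = -1 * 50 = -50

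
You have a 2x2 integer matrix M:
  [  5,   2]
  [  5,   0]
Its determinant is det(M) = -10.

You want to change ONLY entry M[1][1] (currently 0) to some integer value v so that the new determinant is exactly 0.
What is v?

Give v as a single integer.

det is linear in entry M[1][1]: det = old_det + (v - 0) * C_11
Cofactor C_11 = 5
Want det = 0: -10 + (v - 0) * 5 = 0
  (v - 0) = 10 / 5 = 2
  v = 0 + (2) = 2

Answer: 2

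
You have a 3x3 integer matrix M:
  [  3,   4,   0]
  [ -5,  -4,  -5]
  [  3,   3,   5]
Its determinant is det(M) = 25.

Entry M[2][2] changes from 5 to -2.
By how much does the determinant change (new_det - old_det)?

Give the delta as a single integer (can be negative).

Answer: -56

Derivation:
Cofactor C_22 = 8
Entry delta = -2 - 5 = -7
Det delta = entry_delta * cofactor = -7 * 8 = -56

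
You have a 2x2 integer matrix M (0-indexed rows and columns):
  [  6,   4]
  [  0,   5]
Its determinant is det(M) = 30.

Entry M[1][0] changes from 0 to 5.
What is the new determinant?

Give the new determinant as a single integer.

det is linear in row 1: changing M[1][0] by delta changes det by delta * cofactor(1,0).
Cofactor C_10 = (-1)^(1+0) * minor(1,0) = -4
Entry delta = 5 - 0 = 5
Det delta = 5 * -4 = -20
New det = 30 + -20 = 10

Answer: 10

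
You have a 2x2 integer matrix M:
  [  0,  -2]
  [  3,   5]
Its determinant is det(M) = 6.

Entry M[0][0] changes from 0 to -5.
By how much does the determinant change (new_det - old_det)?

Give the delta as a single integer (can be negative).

Cofactor C_00 = 5
Entry delta = -5 - 0 = -5
Det delta = entry_delta * cofactor = -5 * 5 = -25

Answer: -25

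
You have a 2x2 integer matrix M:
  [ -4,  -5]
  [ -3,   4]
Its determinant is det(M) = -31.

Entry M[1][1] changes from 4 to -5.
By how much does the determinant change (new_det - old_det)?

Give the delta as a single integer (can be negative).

Answer: 36

Derivation:
Cofactor C_11 = -4
Entry delta = -5 - 4 = -9
Det delta = entry_delta * cofactor = -9 * -4 = 36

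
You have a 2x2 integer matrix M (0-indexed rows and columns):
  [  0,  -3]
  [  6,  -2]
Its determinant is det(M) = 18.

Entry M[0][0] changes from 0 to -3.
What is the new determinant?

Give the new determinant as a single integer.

det is linear in row 0: changing M[0][0] by delta changes det by delta * cofactor(0,0).
Cofactor C_00 = (-1)^(0+0) * minor(0,0) = -2
Entry delta = -3 - 0 = -3
Det delta = -3 * -2 = 6
New det = 18 + 6 = 24

Answer: 24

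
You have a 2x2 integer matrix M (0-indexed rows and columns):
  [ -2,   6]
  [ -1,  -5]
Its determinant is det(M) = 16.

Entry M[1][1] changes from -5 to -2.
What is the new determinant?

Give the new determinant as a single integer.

Answer: 10

Derivation:
det is linear in row 1: changing M[1][1] by delta changes det by delta * cofactor(1,1).
Cofactor C_11 = (-1)^(1+1) * minor(1,1) = -2
Entry delta = -2 - -5 = 3
Det delta = 3 * -2 = -6
New det = 16 + -6 = 10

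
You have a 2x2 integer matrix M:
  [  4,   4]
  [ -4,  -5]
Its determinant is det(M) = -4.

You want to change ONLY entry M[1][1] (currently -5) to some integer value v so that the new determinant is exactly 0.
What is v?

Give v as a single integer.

det is linear in entry M[1][1]: det = old_det + (v - -5) * C_11
Cofactor C_11 = 4
Want det = 0: -4 + (v - -5) * 4 = 0
  (v - -5) = 4 / 4 = 1
  v = -5 + (1) = -4

Answer: -4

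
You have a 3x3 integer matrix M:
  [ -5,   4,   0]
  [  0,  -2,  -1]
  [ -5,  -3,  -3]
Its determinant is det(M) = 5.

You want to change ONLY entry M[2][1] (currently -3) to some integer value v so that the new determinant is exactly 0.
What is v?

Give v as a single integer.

Answer: -2

Derivation:
det is linear in entry M[2][1]: det = old_det + (v - -3) * C_21
Cofactor C_21 = -5
Want det = 0: 5 + (v - -3) * -5 = 0
  (v - -3) = -5 / -5 = 1
  v = -3 + (1) = -2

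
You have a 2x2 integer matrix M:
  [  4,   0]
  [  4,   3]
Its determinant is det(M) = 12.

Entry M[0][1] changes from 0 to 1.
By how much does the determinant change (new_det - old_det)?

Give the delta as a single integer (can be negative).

Cofactor C_01 = -4
Entry delta = 1 - 0 = 1
Det delta = entry_delta * cofactor = 1 * -4 = -4

Answer: -4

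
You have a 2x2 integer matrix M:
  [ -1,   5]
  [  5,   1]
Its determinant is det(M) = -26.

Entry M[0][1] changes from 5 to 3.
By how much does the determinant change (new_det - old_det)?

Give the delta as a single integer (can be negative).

Answer: 10

Derivation:
Cofactor C_01 = -5
Entry delta = 3 - 5 = -2
Det delta = entry_delta * cofactor = -2 * -5 = 10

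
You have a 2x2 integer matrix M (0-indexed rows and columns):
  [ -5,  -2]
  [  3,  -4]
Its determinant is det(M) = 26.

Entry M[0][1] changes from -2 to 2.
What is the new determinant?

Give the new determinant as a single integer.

det is linear in row 0: changing M[0][1] by delta changes det by delta * cofactor(0,1).
Cofactor C_01 = (-1)^(0+1) * minor(0,1) = -3
Entry delta = 2 - -2 = 4
Det delta = 4 * -3 = -12
New det = 26 + -12 = 14

Answer: 14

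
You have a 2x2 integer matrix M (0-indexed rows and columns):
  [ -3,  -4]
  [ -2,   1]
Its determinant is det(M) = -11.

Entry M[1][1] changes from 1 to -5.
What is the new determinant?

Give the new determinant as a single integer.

Answer: 7

Derivation:
det is linear in row 1: changing M[1][1] by delta changes det by delta * cofactor(1,1).
Cofactor C_11 = (-1)^(1+1) * minor(1,1) = -3
Entry delta = -5 - 1 = -6
Det delta = -6 * -3 = 18
New det = -11 + 18 = 7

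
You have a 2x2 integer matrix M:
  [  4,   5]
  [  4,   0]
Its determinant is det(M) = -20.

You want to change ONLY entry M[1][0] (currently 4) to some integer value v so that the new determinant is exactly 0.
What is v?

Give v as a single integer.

det is linear in entry M[1][0]: det = old_det + (v - 4) * C_10
Cofactor C_10 = -5
Want det = 0: -20 + (v - 4) * -5 = 0
  (v - 4) = 20 / -5 = -4
  v = 4 + (-4) = 0

Answer: 0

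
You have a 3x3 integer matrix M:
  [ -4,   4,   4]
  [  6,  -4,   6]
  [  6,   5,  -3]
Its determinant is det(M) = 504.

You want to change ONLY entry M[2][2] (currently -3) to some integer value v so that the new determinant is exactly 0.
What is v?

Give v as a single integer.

det is linear in entry M[2][2]: det = old_det + (v - -3) * C_22
Cofactor C_22 = -8
Want det = 0: 504 + (v - -3) * -8 = 0
  (v - -3) = -504 / -8 = 63
  v = -3 + (63) = 60

Answer: 60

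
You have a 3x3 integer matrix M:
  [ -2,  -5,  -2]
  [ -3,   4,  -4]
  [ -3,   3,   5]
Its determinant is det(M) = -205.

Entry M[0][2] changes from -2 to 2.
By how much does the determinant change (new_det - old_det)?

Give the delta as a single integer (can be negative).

Cofactor C_02 = 3
Entry delta = 2 - -2 = 4
Det delta = entry_delta * cofactor = 4 * 3 = 12

Answer: 12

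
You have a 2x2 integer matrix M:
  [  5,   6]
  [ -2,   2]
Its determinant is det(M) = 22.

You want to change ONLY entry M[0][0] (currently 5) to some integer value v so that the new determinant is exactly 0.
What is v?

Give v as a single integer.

Answer: -6

Derivation:
det is linear in entry M[0][0]: det = old_det + (v - 5) * C_00
Cofactor C_00 = 2
Want det = 0: 22 + (v - 5) * 2 = 0
  (v - 5) = -22 / 2 = -11
  v = 5 + (-11) = -6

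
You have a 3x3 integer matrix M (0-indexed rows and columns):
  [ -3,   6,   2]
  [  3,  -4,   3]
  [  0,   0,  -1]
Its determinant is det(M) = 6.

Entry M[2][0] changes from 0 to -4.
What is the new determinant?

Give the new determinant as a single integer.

det is linear in row 2: changing M[2][0] by delta changes det by delta * cofactor(2,0).
Cofactor C_20 = (-1)^(2+0) * minor(2,0) = 26
Entry delta = -4 - 0 = -4
Det delta = -4 * 26 = -104
New det = 6 + -104 = -98

Answer: -98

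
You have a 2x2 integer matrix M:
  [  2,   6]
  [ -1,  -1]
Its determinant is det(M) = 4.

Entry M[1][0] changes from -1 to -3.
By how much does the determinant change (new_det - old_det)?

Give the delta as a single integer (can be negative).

Answer: 12

Derivation:
Cofactor C_10 = -6
Entry delta = -3 - -1 = -2
Det delta = entry_delta * cofactor = -2 * -6 = 12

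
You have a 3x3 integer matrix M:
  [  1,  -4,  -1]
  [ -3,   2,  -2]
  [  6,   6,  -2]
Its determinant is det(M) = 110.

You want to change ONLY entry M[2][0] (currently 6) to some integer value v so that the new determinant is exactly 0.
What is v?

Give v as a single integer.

det is linear in entry M[2][0]: det = old_det + (v - 6) * C_20
Cofactor C_20 = 10
Want det = 0: 110 + (v - 6) * 10 = 0
  (v - 6) = -110 / 10 = -11
  v = 6 + (-11) = -5

Answer: -5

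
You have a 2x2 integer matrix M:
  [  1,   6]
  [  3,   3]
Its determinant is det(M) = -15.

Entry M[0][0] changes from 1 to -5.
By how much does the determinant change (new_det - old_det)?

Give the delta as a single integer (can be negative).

Answer: -18

Derivation:
Cofactor C_00 = 3
Entry delta = -5 - 1 = -6
Det delta = entry_delta * cofactor = -6 * 3 = -18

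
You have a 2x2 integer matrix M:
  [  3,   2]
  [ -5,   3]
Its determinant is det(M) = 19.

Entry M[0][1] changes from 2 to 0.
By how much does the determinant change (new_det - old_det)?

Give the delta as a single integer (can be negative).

Answer: -10

Derivation:
Cofactor C_01 = 5
Entry delta = 0 - 2 = -2
Det delta = entry_delta * cofactor = -2 * 5 = -10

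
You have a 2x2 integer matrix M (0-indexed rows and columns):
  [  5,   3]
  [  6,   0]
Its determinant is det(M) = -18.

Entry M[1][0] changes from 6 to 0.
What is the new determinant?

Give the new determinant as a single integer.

det is linear in row 1: changing M[1][0] by delta changes det by delta * cofactor(1,0).
Cofactor C_10 = (-1)^(1+0) * minor(1,0) = -3
Entry delta = 0 - 6 = -6
Det delta = -6 * -3 = 18
New det = -18 + 18 = 0

Answer: 0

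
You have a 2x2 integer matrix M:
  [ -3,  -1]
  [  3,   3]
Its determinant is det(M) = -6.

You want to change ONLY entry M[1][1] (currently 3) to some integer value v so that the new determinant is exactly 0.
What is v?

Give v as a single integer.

det is linear in entry M[1][1]: det = old_det + (v - 3) * C_11
Cofactor C_11 = -3
Want det = 0: -6 + (v - 3) * -3 = 0
  (v - 3) = 6 / -3 = -2
  v = 3 + (-2) = 1

Answer: 1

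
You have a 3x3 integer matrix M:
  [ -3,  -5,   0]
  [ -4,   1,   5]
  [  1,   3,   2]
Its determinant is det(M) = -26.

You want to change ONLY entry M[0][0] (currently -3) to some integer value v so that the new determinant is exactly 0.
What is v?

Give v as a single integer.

det is linear in entry M[0][0]: det = old_det + (v - -3) * C_00
Cofactor C_00 = -13
Want det = 0: -26 + (v - -3) * -13 = 0
  (v - -3) = 26 / -13 = -2
  v = -3 + (-2) = -5

Answer: -5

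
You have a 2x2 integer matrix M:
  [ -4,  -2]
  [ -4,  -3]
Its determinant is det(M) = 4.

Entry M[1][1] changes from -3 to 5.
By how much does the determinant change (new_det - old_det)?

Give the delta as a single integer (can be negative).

Answer: -32

Derivation:
Cofactor C_11 = -4
Entry delta = 5 - -3 = 8
Det delta = entry_delta * cofactor = 8 * -4 = -32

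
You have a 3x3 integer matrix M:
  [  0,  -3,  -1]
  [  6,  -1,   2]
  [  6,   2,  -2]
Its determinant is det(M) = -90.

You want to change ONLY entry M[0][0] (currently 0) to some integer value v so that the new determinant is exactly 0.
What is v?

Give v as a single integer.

Answer: -45

Derivation:
det is linear in entry M[0][0]: det = old_det + (v - 0) * C_00
Cofactor C_00 = -2
Want det = 0: -90 + (v - 0) * -2 = 0
  (v - 0) = 90 / -2 = -45
  v = 0 + (-45) = -45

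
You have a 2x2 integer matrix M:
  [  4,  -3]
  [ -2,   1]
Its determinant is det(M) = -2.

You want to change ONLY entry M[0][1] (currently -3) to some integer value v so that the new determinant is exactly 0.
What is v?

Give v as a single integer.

det is linear in entry M[0][1]: det = old_det + (v - -3) * C_01
Cofactor C_01 = 2
Want det = 0: -2 + (v - -3) * 2 = 0
  (v - -3) = 2 / 2 = 1
  v = -3 + (1) = -2

Answer: -2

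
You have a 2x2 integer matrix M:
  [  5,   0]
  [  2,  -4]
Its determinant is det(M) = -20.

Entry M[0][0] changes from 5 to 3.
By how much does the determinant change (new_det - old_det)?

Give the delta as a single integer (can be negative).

Answer: 8

Derivation:
Cofactor C_00 = -4
Entry delta = 3 - 5 = -2
Det delta = entry_delta * cofactor = -2 * -4 = 8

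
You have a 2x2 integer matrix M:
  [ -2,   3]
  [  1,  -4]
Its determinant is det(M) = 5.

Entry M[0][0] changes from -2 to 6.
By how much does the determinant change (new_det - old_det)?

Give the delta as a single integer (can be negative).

Cofactor C_00 = -4
Entry delta = 6 - -2 = 8
Det delta = entry_delta * cofactor = 8 * -4 = -32

Answer: -32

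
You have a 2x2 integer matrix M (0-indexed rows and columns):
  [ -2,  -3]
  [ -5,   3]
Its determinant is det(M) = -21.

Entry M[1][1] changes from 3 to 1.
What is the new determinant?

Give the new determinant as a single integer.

Answer: -17

Derivation:
det is linear in row 1: changing M[1][1] by delta changes det by delta * cofactor(1,1).
Cofactor C_11 = (-1)^(1+1) * minor(1,1) = -2
Entry delta = 1 - 3 = -2
Det delta = -2 * -2 = 4
New det = -21 + 4 = -17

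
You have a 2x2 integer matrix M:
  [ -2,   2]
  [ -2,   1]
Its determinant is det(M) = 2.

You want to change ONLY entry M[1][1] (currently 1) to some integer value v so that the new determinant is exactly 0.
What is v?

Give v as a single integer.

det is linear in entry M[1][1]: det = old_det + (v - 1) * C_11
Cofactor C_11 = -2
Want det = 0: 2 + (v - 1) * -2 = 0
  (v - 1) = -2 / -2 = 1
  v = 1 + (1) = 2

Answer: 2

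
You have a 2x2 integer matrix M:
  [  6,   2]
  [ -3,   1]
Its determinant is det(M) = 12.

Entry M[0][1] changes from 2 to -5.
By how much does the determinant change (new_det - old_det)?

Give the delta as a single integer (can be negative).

Cofactor C_01 = 3
Entry delta = -5 - 2 = -7
Det delta = entry_delta * cofactor = -7 * 3 = -21

Answer: -21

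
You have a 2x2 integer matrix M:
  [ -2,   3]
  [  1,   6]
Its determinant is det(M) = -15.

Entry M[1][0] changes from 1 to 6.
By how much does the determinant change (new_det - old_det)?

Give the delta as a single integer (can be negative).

Cofactor C_10 = -3
Entry delta = 6 - 1 = 5
Det delta = entry_delta * cofactor = 5 * -3 = -15

Answer: -15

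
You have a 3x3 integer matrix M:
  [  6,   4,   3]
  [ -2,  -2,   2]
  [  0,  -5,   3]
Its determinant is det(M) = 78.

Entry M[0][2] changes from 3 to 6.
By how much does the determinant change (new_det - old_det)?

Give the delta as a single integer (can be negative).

Answer: 30

Derivation:
Cofactor C_02 = 10
Entry delta = 6 - 3 = 3
Det delta = entry_delta * cofactor = 3 * 10 = 30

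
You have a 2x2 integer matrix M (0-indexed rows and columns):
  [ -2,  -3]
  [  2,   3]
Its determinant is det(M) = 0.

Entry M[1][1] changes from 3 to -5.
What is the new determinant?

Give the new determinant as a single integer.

det is linear in row 1: changing M[1][1] by delta changes det by delta * cofactor(1,1).
Cofactor C_11 = (-1)^(1+1) * minor(1,1) = -2
Entry delta = -5 - 3 = -8
Det delta = -8 * -2 = 16
New det = 0 + 16 = 16

Answer: 16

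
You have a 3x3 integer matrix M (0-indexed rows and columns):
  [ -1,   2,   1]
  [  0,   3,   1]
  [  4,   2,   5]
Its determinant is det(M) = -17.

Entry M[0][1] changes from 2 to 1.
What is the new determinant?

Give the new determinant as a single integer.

Answer: -21

Derivation:
det is linear in row 0: changing M[0][1] by delta changes det by delta * cofactor(0,1).
Cofactor C_01 = (-1)^(0+1) * minor(0,1) = 4
Entry delta = 1 - 2 = -1
Det delta = -1 * 4 = -4
New det = -17 + -4 = -21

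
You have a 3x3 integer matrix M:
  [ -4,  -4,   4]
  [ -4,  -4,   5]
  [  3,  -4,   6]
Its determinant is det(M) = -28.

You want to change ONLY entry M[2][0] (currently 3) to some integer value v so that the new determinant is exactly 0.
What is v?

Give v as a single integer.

det is linear in entry M[2][0]: det = old_det + (v - 3) * C_20
Cofactor C_20 = -4
Want det = 0: -28 + (v - 3) * -4 = 0
  (v - 3) = 28 / -4 = -7
  v = 3 + (-7) = -4

Answer: -4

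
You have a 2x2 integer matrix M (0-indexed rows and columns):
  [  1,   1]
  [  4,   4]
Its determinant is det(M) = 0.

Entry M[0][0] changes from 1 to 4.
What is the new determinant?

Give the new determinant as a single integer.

det is linear in row 0: changing M[0][0] by delta changes det by delta * cofactor(0,0).
Cofactor C_00 = (-1)^(0+0) * minor(0,0) = 4
Entry delta = 4 - 1 = 3
Det delta = 3 * 4 = 12
New det = 0 + 12 = 12

Answer: 12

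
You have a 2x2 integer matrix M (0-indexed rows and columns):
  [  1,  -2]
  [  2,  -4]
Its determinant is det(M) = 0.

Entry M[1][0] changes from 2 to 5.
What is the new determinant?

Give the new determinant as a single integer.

Answer: 6

Derivation:
det is linear in row 1: changing M[1][0] by delta changes det by delta * cofactor(1,0).
Cofactor C_10 = (-1)^(1+0) * minor(1,0) = 2
Entry delta = 5 - 2 = 3
Det delta = 3 * 2 = 6
New det = 0 + 6 = 6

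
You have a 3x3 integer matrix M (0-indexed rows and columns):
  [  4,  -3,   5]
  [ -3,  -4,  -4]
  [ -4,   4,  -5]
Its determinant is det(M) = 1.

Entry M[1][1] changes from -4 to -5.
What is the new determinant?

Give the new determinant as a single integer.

Answer: 1

Derivation:
det is linear in row 1: changing M[1][1] by delta changes det by delta * cofactor(1,1).
Cofactor C_11 = (-1)^(1+1) * minor(1,1) = 0
Entry delta = -5 - -4 = -1
Det delta = -1 * 0 = 0
New det = 1 + 0 = 1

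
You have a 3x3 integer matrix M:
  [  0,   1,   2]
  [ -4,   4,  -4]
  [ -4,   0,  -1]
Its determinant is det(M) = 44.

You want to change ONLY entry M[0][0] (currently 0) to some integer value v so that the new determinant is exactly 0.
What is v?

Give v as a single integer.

det is linear in entry M[0][0]: det = old_det + (v - 0) * C_00
Cofactor C_00 = -4
Want det = 0: 44 + (v - 0) * -4 = 0
  (v - 0) = -44 / -4 = 11
  v = 0 + (11) = 11

Answer: 11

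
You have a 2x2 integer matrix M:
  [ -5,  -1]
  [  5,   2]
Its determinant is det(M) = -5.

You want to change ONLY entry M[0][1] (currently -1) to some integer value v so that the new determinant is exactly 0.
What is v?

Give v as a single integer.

Answer: -2

Derivation:
det is linear in entry M[0][1]: det = old_det + (v - -1) * C_01
Cofactor C_01 = -5
Want det = 0: -5 + (v - -1) * -5 = 0
  (v - -1) = 5 / -5 = -1
  v = -1 + (-1) = -2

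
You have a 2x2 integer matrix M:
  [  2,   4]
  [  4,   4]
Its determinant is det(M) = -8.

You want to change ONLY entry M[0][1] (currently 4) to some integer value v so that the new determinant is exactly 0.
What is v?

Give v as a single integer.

det is linear in entry M[0][1]: det = old_det + (v - 4) * C_01
Cofactor C_01 = -4
Want det = 0: -8 + (v - 4) * -4 = 0
  (v - 4) = 8 / -4 = -2
  v = 4 + (-2) = 2

Answer: 2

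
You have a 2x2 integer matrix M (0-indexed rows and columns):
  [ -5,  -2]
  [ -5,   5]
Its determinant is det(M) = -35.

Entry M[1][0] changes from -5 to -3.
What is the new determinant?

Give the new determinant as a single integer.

det is linear in row 1: changing M[1][0] by delta changes det by delta * cofactor(1,0).
Cofactor C_10 = (-1)^(1+0) * minor(1,0) = 2
Entry delta = -3 - -5 = 2
Det delta = 2 * 2 = 4
New det = -35 + 4 = -31

Answer: -31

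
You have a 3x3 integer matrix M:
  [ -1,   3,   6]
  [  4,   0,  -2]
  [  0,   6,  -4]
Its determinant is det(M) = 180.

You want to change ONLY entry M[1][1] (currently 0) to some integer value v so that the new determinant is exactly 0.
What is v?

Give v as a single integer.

Answer: -45

Derivation:
det is linear in entry M[1][1]: det = old_det + (v - 0) * C_11
Cofactor C_11 = 4
Want det = 0: 180 + (v - 0) * 4 = 0
  (v - 0) = -180 / 4 = -45
  v = 0 + (-45) = -45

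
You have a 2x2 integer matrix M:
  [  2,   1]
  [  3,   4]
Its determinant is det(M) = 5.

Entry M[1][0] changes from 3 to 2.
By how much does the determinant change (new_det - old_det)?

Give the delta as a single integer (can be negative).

Answer: 1

Derivation:
Cofactor C_10 = -1
Entry delta = 2 - 3 = -1
Det delta = entry_delta * cofactor = -1 * -1 = 1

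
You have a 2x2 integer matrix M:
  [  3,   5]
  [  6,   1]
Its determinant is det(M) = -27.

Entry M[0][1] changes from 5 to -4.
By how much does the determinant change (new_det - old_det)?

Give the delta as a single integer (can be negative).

Cofactor C_01 = -6
Entry delta = -4 - 5 = -9
Det delta = entry_delta * cofactor = -9 * -6 = 54

Answer: 54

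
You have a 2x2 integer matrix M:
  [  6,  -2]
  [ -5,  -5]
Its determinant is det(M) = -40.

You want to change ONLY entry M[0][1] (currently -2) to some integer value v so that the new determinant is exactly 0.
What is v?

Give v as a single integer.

det is linear in entry M[0][1]: det = old_det + (v - -2) * C_01
Cofactor C_01 = 5
Want det = 0: -40 + (v - -2) * 5 = 0
  (v - -2) = 40 / 5 = 8
  v = -2 + (8) = 6

Answer: 6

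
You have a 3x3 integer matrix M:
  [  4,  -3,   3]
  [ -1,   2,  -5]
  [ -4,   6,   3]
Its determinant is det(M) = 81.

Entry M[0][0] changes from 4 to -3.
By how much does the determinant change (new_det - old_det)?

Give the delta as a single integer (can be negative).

Cofactor C_00 = 36
Entry delta = -3 - 4 = -7
Det delta = entry_delta * cofactor = -7 * 36 = -252

Answer: -252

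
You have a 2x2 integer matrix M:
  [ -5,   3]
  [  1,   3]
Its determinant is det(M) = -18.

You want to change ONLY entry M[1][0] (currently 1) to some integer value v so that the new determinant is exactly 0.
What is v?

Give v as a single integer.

Answer: -5

Derivation:
det is linear in entry M[1][0]: det = old_det + (v - 1) * C_10
Cofactor C_10 = -3
Want det = 0: -18 + (v - 1) * -3 = 0
  (v - 1) = 18 / -3 = -6
  v = 1 + (-6) = -5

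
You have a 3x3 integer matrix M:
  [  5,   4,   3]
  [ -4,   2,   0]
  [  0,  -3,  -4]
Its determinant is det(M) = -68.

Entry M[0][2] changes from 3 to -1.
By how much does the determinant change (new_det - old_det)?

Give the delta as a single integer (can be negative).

Answer: -48

Derivation:
Cofactor C_02 = 12
Entry delta = -1 - 3 = -4
Det delta = entry_delta * cofactor = -4 * 12 = -48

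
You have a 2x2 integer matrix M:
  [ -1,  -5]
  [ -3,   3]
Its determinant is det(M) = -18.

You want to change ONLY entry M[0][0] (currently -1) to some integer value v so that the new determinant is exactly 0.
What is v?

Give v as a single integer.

Answer: 5

Derivation:
det is linear in entry M[0][0]: det = old_det + (v - -1) * C_00
Cofactor C_00 = 3
Want det = 0: -18 + (v - -1) * 3 = 0
  (v - -1) = 18 / 3 = 6
  v = -1 + (6) = 5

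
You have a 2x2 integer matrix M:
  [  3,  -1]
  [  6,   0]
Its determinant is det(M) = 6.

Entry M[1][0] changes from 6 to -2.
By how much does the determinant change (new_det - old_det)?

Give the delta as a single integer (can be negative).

Answer: -8

Derivation:
Cofactor C_10 = 1
Entry delta = -2 - 6 = -8
Det delta = entry_delta * cofactor = -8 * 1 = -8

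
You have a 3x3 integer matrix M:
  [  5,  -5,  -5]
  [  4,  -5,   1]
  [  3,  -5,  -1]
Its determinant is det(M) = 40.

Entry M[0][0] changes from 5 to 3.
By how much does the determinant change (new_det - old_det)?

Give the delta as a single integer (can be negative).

Cofactor C_00 = 10
Entry delta = 3 - 5 = -2
Det delta = entry_delta * cofactor = -2 * 10 = -20

Answer: -20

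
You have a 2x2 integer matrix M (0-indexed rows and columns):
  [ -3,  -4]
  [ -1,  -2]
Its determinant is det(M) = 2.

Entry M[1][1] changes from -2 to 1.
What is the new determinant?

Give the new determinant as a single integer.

Answer: -7

Derivation:
det is linear in row 1: changing M[1][1] by delta changes det by delta * cofactor(1,1).
Cofactor C_11 = (-1)^(1+1) * minor(1,1) = -3
Entry delta = 1 - -2 = 3
Det delta = 3 * -3 = -9
New det = 2 + -9 = -7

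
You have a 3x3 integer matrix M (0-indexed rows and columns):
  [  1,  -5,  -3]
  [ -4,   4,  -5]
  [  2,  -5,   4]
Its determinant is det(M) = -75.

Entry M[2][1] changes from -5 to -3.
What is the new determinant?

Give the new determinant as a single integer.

det is linear in row 2: changing M[2][1] by delta changes det by delta * cofactor(2,1).
Cofactor C_21 = (-1)^(2+1) * minor(2,1) = 17
Entry delta = -3 - -5 = 2
Det delta = 2 * 17 = 34
New det = -75 + 34 = -41

Answer: -41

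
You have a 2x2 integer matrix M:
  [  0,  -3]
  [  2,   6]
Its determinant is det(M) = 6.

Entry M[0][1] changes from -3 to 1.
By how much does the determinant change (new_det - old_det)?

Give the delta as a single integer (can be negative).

Cofactor C_01 = -2
Entry delta = 1 - -3 = 4
Det delta = entry_delta * cofactor = 4 * -2 = -8

Answer: -8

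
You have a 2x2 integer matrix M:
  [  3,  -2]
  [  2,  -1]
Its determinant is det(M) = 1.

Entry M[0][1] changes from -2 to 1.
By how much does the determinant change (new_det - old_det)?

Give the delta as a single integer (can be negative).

Answer: -6

Derivation:
Cofactor C_01 = -2
Entry delta = 1 - -2 = 3
Det delta = entry_delta * cofactor = 3 * -2 = -6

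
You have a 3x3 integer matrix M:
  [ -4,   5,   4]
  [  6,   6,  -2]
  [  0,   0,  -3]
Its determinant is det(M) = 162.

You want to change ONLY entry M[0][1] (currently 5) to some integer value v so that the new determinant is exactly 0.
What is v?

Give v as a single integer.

det is linear in entry M[0][1]: det = old_det + (v - 5) * C_01
Cofactor C_01 = 18
Want det = 0: 162 + (v - 5) * 18 = 0
  (v - 5) = -162 / 18 = -9
  v = 5 + (-9) = -4

Answer: -4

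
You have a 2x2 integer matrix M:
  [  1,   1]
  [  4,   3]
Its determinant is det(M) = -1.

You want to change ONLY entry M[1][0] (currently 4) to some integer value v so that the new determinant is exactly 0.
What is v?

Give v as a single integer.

det is linear in entry M[1][0]: det = old_det + (v - 4) * C_10
Cofactor C_10 = -1
Want det = 0: -1 + (v - 4) * -1 = 0
  (v - 4) = 1 / -1 = -1
  v = 4 + (-1) = 3

Answer: 3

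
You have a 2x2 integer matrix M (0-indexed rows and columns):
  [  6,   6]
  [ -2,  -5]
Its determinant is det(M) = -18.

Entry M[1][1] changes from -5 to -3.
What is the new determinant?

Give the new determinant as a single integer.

Answer: -6

Derivation:
det is linear in row 1: changing M[1][1] by delta changes det by delta * cofactor(1,1).
Cofactor C_11 = (-1)^(1+1) * minor(1,1) = 6
Entry delta = -3 - -5 = 2
Det delta = 2 * 6 = 12
New det = -18 + 12 = -6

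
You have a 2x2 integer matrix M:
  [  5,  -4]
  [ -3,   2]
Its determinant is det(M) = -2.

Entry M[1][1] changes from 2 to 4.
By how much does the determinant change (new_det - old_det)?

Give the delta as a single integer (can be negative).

Cofactor C_11 = 5
Entry delta = 4 - 2 = 2
Det delta = entry_delta * cofactor = 2 * 5 = 10

Answer: 10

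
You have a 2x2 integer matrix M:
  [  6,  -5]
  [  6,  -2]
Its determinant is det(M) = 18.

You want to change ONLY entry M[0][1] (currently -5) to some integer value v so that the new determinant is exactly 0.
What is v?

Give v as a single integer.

det is linear in entry M[0][1]: det = old_det + (v - -5) * C_01
Cofactor C_01 = -6
Want det = 0: 18 + (v - -5) * -6 = 0
  (v - -5) = -18 / -6 = 3
  v = -5 + (3) = -2

Answer: -2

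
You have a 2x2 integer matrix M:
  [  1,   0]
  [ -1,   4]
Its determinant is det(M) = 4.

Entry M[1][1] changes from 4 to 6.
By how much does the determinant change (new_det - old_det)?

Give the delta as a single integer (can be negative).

Answer: 2

Derivation:
Cofactor C_11 = 1
Entry delta = 6 - 4 = 2
Det delta = entry_delta * cofactor = 2 * 1 = 2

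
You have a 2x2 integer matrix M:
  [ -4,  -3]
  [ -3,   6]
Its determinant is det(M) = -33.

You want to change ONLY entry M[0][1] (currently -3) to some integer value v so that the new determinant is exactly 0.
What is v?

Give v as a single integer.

det is linear in entry M[0][1]: det = old_det + (v - -3) * C_01
Cofactor C_01 = 3
Want det = 0: -33 + (v - -3) * 3 = 0
  (v - -3) = 33 / 3 = 11
  v = -3 + (11) = 8

Answer: 8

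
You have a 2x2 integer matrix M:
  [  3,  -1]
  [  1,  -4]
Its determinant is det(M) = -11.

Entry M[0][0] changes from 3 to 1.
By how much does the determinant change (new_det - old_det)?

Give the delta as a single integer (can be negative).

Cofactor C_00 = -4
Entry delta = 1 - 3 = -2
Det delta = entry_delta * cofactor = -2 * -4 = 8

Answer: 8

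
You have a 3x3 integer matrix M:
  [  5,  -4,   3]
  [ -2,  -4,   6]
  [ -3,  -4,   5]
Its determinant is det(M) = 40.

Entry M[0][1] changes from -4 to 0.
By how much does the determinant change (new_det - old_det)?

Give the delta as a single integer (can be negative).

Answer: -32

Derivation:
Cofactor C_01 = -8
Entry delta = 0 - -4 = 4
Det delta = entry_delta * cofactor = 4 * -8 = -32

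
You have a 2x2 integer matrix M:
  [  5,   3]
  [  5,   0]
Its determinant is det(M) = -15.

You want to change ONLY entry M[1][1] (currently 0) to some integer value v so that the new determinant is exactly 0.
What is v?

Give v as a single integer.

Answer: 3

Derivation:
det is linear in entry M[1][1]: det = old_det + (v - 0) * C_11
Cofactor C_11 = 5
Want det = 0: -15 + (v - 0) * 5 = 0
  (v - 0) = 15 / 5 = 3
  v = 0 + (3) = 3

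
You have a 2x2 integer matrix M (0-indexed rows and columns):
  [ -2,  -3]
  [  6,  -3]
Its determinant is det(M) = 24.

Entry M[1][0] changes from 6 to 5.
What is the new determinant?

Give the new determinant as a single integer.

Answer: 21

Derivation:
det is linear in row 1: changing M[1][0] by delta changes det by delta * cofactor(1,0).
Cofactor C_10 = (-1)^(1+0) * minor(1,0) = 3
Entry delta = 5 - 6 = -1
Det delta = -1 * 3 = -3
New det = 24 + -3 = 21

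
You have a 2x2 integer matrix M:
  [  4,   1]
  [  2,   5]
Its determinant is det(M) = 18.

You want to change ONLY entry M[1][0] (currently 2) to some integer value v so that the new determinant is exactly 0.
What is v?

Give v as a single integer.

Answer: 20

Derivation:
det is linear in entry M[1][0]: det = old_det + (v - 2) * C_10
Cofactor C_10 = -1
Want det = 0: 18 + (v - 2) * -1 = 0
  (v - 2) = -18 / -1 = 18
  v = 2 + (18) = 20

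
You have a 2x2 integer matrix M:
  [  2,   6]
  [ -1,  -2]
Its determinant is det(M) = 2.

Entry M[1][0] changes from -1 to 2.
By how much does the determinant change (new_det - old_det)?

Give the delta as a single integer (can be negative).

Answer: -18

Derivation:
Cofactor C_10 = -6
Entry delta = 2 - -1 = 3
Det delta = entry_delta * cofactor = 3 * -6 = -18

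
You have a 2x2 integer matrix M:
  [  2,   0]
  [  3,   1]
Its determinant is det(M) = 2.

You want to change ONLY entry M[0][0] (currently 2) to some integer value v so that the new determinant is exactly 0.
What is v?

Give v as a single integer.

det is linear in entry M[0][0]: det = old_det + (v - 2) * C_00
Cofactor C_00 = 1
Want det = 0: 2 + (v - 2) * 1 = 0
  (v - 2) = -2 / 1 = -2
  v = 2 + (-2) = 0

Answer: 0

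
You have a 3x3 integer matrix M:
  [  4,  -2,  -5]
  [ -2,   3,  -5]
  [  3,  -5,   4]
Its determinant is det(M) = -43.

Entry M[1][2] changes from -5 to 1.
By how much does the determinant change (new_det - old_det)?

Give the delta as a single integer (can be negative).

Answer: 84

Derivation:
Cofactor C_12 = 14
Entry delta = 1 - -5 = 6
Det delta = entry_delta * cofactor = 6 * 14 = 84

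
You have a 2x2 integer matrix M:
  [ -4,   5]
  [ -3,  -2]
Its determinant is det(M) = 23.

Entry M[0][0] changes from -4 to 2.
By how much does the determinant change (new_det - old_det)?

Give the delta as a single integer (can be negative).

Answer: -12

Derivation:
Cofactor C_00 = -2
Entry delta = 2 - -4 = 6
Det delta = entry_delta * cofactor = 6 * -2 = -12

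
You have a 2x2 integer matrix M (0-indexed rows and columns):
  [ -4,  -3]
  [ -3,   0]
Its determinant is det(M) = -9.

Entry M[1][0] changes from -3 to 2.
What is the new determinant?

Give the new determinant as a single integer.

det is linear in row 1: changing M[1][0] by delta changes det by delta * cofactor(1,0).
Cofactor C_10 = (-1)^(1+0) * minor(1,0) = 3
Entry delta = 2 - -3 = 5
Det delta = 5 * 3 = 15
New det = -9 + 15 = 6

Answer: 6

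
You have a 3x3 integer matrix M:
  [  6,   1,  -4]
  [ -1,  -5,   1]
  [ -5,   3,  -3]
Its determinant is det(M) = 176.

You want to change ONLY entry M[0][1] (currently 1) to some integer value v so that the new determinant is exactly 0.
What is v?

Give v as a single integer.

det is linear in entry M[0][1]: det = old_det + (v - 1) * C_01
Cofactor C_01 = -8
Want det = 0: 176 + (v - 1) * -8 = 0
  (v - 1) = -176 / -8 = 22
  v = 1 + (22) = 23

Answer: 23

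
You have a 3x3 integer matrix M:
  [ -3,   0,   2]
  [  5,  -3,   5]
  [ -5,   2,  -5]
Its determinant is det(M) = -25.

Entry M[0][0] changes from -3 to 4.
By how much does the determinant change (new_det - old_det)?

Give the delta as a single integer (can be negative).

Cofactor C_00 = 5
Entry delta = 4 - -3 = 7
Det delta = entry_delta * cofactor = 7 * 5 = 35

Answer: 35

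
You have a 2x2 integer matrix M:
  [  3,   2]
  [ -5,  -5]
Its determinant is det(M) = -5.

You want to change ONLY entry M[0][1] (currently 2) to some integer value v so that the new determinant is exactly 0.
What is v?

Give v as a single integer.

det is linear in entry M[0][1]: det = old_det + (v - 2) * C_01
Cofactor C_01 = 5
Want det = 0: -5 + (v - 2) * 5 = 0
  (v - 2) = 5 / 5 = 1
  v = 2 + (1) = 3

Answer: 3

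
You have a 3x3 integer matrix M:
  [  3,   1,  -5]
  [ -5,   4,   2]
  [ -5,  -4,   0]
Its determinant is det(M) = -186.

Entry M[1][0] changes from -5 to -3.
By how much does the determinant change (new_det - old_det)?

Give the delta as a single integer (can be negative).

Cofactor C_10 = 20
Entry delta = -3 - -5 = 2
Det delta = entry_delta * cofactor = 2 * 20 = 40

Answer: 40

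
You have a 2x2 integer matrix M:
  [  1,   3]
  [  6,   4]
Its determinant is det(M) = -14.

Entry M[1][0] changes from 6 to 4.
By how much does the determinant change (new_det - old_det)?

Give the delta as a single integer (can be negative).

Cofactor C_10 = -3
Entry delta = 4 - 6 = -2
Det delta = entry_delta * cofactor = -2 * -3 = 6

Answer: 6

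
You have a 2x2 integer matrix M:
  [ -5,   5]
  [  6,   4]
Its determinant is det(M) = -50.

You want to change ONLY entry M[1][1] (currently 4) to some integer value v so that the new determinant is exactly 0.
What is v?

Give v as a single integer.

det is linear in entry M[1][1]: det = old_det + (v - 4) * C_11
Cofactor C_11 = -5
Want det = 0: -50 + (v - 4) * -5 = 0
  (v - 4) = 50 / -5 = -10
  v = 4 + (-10) = -6

Answer: -6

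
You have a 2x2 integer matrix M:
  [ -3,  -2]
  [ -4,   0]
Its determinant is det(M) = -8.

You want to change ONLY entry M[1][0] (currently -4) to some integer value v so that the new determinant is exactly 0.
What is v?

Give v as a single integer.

det is linear in entry M[1][0]: det = old_det + (v - -4) * C_10
Cofactor C_10 = 2
Want det = 0: -8 + (v - -4) * 2 = 0
  (v - -4) = 8 / 2 = 4
  v = -4 + (4) = 0

Answer: 0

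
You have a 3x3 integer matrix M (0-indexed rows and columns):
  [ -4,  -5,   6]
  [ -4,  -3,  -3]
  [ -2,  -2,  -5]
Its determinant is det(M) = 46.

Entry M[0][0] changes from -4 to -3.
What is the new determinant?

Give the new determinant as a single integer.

Answer: 55

Derivation:
det is linear in row 0: changing M[0][0] by delta changes det by delta * cofactor(0,0).
Cofactor C_00 = (-1)^(0+0) * minor(0,0) = 9
Entry delta = -3 - -4 = 1
Det delta = 1 * 9 = 9
New det = 46 + 9 = 55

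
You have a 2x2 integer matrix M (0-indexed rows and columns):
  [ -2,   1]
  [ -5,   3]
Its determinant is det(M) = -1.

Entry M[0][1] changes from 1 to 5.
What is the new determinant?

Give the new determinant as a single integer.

Answer: 19

Derivation:
det is linear in row 0: changing M[0][1] by delta changes det by delta * cofactor(0,1).
Cofactor C_01 = (-1)^(0+1) * minor(0,1) = 5
Entry delta = 5 - 1 = 4
Det delta = 4 * 5 = 20
New det = -1 + 20 = 19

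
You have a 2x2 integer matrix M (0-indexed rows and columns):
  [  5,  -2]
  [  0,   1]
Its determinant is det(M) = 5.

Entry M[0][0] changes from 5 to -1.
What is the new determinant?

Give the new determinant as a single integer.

det is linear in row 0: changing M[0][0] by delta changes det by delta * cofactor(0,0).
Cofactor C_00 = (-1)^(0+0) * minor(0,0) = 1
Entry delta = -1 - 5 = -6
Det delta = -6 * 1 = -6
New det = 5 + -6 = -1

Answer: -1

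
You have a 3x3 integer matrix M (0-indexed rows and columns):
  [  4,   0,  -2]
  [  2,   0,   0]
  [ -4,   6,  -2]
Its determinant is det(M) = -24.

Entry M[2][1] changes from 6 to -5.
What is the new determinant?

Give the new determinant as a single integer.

Answer: 20

Derivation:
det is linear in row 2: changing M[2][1] by delta changes det by delta * cofactor(2,1).
Cofactor C_21 = (-1)^(2+1) * minor(2,1) = -4
Entry delta = -5 - 6 = -11
Det delta = -11 * -4 = 44
New det = -24 + 44 = 20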